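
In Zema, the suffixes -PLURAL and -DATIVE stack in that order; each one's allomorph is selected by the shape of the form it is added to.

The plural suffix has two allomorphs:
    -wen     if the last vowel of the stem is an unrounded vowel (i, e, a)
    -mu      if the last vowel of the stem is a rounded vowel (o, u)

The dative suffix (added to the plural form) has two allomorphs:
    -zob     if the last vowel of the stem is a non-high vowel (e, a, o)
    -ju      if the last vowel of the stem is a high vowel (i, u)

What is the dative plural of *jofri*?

jofriwenzob

*jofri* — last vowel /i/ (an unrounded vowel) → -wen → *jofriwen*.
Since the last vowel of the plural form *jofriwen* is /e/ (a non-high vowel), it takes -zob, giving *jofriwenzob*.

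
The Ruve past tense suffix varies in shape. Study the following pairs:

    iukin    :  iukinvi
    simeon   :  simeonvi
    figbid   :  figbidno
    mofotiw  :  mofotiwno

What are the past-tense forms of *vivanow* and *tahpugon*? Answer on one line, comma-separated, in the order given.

vivanowno, tahpugonvi

The suffix is conditioned by the final consonant: -vi when the stem ends in a nasal (*iukin*, *simeon*); -no when the stem ends in a non-nasal consonant (*figbid*, *mofotiw*).
The final consonant of *vivanow* is /w/, which is non-nasal, so the suffix is -no, giving *vivanowno*.
Since the final consonant of *tahpugon* is /n/ (a nasal), it takes -vi, giving *tahpugonvi*.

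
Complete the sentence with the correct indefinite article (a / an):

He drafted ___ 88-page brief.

an

The indefinite article is chosen by the initial *sound* of the following word, not its spelling.
The number *88* is spoken "eighty-…", beginning with /ˈeɪti/ — a vowel sound.
So the article is *an*: He drafted an 88-page brief.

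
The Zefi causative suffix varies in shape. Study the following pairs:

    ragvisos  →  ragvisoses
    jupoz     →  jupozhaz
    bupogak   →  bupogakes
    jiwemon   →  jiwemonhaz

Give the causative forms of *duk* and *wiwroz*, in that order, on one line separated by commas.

The suffix is conditioned by the final consonant: -es when the stem ends in a voiceless consonant (*ragvisos*, *bupogak*); -haz when the stem ends in a voiced consonant (*jupoz*, *jiwemon*).
The final consonant of *duk* is /k/, which is voiceless, so the suffix is -es, giving *dukes*.
*wiwroz*: final consonant = /z/, voiced → -haz → *wiwrozhaz*.

dukes, wiwrozhaz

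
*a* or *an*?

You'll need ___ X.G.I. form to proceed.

The indefinite article is chosen by the initial *sound* of the following word, not its spelling.
The initialism *X.G.I.* is read letter by letter; the first letter, X, is pronounced /ɛks/, which begins with a vowel sound.
So the article is *an*: You'll need an X.G.I. form to proceed.

an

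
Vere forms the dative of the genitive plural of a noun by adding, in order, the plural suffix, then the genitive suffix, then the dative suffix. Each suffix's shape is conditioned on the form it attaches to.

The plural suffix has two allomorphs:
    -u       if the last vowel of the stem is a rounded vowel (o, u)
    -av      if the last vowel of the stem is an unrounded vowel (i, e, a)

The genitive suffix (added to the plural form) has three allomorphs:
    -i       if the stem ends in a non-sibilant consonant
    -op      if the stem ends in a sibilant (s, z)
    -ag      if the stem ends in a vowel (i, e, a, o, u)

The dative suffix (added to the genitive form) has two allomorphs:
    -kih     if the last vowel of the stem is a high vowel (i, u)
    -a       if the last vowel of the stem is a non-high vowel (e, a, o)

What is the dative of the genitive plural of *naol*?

naoluaga

The last vowel of *naol* is /o/, which is a rounded vowel, so the plural suffix is -u, giving *naolu*.
The final sound of the plural form *naolu* is /u/, which is a vowel, so the genitive suffix is -ag, giving *naoluag*.
The last vowel of the genitive form *naoluag* is /a/, which is a non-high vowel, so the dative suffix is -a, giving *naoluaga*.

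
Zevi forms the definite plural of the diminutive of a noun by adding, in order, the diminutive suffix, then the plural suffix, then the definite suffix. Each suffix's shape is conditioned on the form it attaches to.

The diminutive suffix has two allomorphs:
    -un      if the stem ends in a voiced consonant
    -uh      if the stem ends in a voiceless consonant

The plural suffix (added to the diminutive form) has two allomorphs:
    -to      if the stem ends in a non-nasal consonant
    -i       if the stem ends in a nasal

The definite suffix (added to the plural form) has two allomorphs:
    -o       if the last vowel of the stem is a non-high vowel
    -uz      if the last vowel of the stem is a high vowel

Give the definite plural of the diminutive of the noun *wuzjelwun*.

wuzjelwununiuz

*wuzjelwun* — final consonant /n/ (voiced) → -un → *wuzjelwunun*.
The diminutive form *wuzjelwunun* — final consonant /n/ (a nasal) → -i → *wuzjelwununi*.
Since the last vowel of the plural form *wuzjelwununi* is /i/ (a high vowel), it takes -uz, giving *wuzjelwununiuz*.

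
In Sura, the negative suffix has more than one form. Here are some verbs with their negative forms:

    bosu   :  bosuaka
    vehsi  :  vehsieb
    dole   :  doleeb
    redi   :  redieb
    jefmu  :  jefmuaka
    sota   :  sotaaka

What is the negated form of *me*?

The suffix is conditioned by the last vowel: -eb when the last vowel of the stem is a front vowel (*vehsi*, *dole*, *redi*); -aka when the last vowel of the stem is a back vowel (*bosu*, *jefmu*, *sota*).
The last vowel of *me* is /e/, which is a front vowel, so the suffix is -eb, giving *meeb*.

meeb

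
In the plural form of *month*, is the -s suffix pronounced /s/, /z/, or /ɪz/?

The stem *month* ends in a voiceless non-sibilant consonant.
The plural suffix surfaces as /ɪz/ after sibilants, /s/ after other voiceless consonants, and /z/ after other voiced sounds.
So the plural -s on *month* is pronounced /s/.

/s/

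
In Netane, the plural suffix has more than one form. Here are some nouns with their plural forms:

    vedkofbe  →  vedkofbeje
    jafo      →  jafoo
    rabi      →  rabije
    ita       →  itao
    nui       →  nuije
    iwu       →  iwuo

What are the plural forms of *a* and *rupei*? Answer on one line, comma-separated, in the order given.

The alternation tracks the last vowel of the stem — -je when the last vowel of the stem is a front vowel (*vedkofbe*, *rabi*, *nui*); -o when the last vowel of the stem is a back vowel (*jafo*, *ita*, *iwu*).
*a*: last vowel = /a/, a back vowel → -o → *ao*.
*rupei* — last vowel /i/ (a front vowel) → -je → *rupeije*.

ao, rupeije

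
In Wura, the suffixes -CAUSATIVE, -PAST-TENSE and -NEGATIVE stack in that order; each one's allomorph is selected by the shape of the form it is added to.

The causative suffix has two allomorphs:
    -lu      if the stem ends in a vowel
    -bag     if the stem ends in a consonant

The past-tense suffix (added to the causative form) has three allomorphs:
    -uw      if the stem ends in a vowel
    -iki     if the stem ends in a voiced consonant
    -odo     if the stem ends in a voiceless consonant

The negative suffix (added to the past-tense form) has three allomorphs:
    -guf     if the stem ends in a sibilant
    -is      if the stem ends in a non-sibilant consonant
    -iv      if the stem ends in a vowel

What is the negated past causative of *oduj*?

Since the final sound of *oduj* is /j/ (a consonant), it takes -bag, giving *odujbag*.
Since the final sound of the causative form *odujbag* is /g/ (a voiced consonant), it takes -iki, giving *odujbagiki*.
Since the final sound of the past-tense form *odujbagiki* is /i/ (a vowel), it takes -iv, giving *odujbagikiiv*.

odujbagikiiv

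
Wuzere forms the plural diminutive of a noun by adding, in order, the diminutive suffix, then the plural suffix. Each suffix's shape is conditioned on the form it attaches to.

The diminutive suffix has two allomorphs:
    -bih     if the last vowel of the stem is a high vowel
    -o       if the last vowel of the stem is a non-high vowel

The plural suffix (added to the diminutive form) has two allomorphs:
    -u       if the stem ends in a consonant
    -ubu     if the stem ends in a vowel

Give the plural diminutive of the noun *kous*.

kousbihu

*kous* — last vowel /u/ (a high vowel) → -bih → *kousbih*.
Since the final sound of the diminutive form *kousbih* is /h/ (a consonant), it takes -u, giving *kousbihu*.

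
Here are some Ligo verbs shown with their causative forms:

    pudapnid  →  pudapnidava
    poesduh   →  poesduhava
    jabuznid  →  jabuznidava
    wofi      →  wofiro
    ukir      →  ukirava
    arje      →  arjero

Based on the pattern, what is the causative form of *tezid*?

tezidava

The suffix is conditioned by the final sound: -ava when the stem ends in a consonant (*pudapnid*, *poesduh*, *jabuznid*, *ukir*); -ro when the stem ends in a vowel (*wofi*, *arje*).
The final sound of *tezid* is /d/, which is a consonant, so the suffix is -ava, giving *tezidava*.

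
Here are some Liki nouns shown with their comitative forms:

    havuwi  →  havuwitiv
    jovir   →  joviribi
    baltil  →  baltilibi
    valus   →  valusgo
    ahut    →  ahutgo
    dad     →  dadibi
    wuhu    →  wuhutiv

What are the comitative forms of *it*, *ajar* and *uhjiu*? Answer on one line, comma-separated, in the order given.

The alternation tracks the final sound of the stem — -go when the stem ends in a voiceless consonant (*valus*, *ahut*); -ibi when the stem ends in a voiced consonant (*jovir*, *baltil*, *dad*); -tiv when the stem ends in a vowel (*havuwi*, *wuhu*).
Since the final sound of *it* is /t/ (a voiceless consonant), it takes -go, giving *itgo*.
Since the final sound of *ajar* is /r/ (a voiced consonant), it takes -ibi, giving *ajaribi*.
The final sound of *uhjiu* is /u/, which is a vowel, so the suffix is -tiv, giving *uhjiutiv*.

itgo, ajaribi, uhjiutiv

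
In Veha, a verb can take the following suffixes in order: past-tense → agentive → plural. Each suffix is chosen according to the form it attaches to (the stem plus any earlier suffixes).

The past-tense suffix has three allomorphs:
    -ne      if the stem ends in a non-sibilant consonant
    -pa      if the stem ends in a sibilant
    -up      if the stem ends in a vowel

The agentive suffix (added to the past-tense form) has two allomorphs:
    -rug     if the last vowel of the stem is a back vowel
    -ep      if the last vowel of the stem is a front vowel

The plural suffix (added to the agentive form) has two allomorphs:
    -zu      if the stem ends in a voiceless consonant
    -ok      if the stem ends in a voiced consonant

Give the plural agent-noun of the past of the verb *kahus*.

kahusparugok

The final sound of *kahus* is /s/, which is a sibilant, so the past-tense suffix is -pa, giving *kahuspa*.
The last vowel of the past-tense form *kahuspa* is /a/, which is a back vowel, so the agentive suffix is -rug, giving *kahusparug*.
Since the final consonant of the agentive form *kahusparug* is /g/ (voiced), it takes -ok, giving *kahusparugok*.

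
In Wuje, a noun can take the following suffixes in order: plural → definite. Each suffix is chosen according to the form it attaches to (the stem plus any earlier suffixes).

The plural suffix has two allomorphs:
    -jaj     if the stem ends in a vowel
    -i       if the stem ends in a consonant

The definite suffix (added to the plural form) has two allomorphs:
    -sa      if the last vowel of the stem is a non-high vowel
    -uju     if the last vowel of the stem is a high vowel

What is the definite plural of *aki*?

The final sound of *aki* is /i/, which is a vowel, so the plural suffix is -jaj, giving *akijaj*.
Since the last vowel of the plural form *akijaj* is /a/ (a non-high vowel), it takes -sa, giving *akijajsa*.

akijajsa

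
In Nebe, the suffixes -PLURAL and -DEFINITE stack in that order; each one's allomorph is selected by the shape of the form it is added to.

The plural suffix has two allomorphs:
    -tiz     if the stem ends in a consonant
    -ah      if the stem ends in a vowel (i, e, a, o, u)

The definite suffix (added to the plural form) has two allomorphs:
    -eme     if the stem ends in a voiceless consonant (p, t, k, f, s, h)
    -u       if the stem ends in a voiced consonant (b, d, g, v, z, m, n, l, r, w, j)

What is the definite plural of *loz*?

*loz* — final sound /z/ (a consonant) → -tiz → *loztiz*.
The final consonant of the plural form *loztiz* is /z/, which is voiced, so the definite suffix is -u, giving *loztizu*.

loztizu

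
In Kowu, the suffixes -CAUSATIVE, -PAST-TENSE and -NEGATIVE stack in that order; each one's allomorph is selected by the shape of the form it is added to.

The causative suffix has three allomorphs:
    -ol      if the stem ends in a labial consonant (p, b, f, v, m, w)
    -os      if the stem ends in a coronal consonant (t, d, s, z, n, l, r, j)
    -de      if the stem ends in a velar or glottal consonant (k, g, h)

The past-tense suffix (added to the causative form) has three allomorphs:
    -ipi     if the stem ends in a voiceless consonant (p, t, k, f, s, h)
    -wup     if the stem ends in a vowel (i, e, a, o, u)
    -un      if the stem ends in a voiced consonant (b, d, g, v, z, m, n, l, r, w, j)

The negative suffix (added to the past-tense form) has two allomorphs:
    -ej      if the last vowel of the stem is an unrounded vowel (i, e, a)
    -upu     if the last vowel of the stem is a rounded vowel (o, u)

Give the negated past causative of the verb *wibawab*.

wibawabolunupu

The final consonant of *wibawab* is /b/, which is labial, so the causative suffix is -ol, giving *wibawabol*.
The final sound of the causative form *wibawabol* is /l/, which is a voiced consonant, so the past-tense suffix is -un, giving *wibawabolun*.
Since the last vowel of the past-tense form *wibawabolun* is /u/ (a rounded vowel), it takes -upu, giving *wibawabolunupu*.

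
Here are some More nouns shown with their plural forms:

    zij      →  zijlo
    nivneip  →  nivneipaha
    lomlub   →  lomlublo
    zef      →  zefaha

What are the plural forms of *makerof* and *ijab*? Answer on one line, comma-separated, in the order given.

makerofaha, ijablo

Looking at the final consonant of each stem: -aha when the stem ends in a voiceless consonant (*nivneip*, *zef*); -lo when the stem ends in a voiced consonant (*zij*, *lomlub*).
*makerof*: final consonant = /f/, voiceless → -aha → *makerofaha*.
*ijab*: final consonant = /b/, voiced → -lo → *ijablo*.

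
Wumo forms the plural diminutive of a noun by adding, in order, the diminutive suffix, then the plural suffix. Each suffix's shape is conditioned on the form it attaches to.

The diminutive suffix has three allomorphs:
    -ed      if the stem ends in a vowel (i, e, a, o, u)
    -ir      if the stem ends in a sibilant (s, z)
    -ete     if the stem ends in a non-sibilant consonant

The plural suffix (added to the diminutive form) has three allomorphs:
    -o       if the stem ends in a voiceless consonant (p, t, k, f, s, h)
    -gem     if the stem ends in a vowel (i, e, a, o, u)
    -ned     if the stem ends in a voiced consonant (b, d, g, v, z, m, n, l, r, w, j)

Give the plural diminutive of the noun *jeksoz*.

jeksozirned

*jeksoz* — final sound /z/ (a sibilant) → -ir → *jeksozir*.
The diminutive form *jeksozir* — final sound /r/ (a voiced consonant) → -ned → *jeksozirned*.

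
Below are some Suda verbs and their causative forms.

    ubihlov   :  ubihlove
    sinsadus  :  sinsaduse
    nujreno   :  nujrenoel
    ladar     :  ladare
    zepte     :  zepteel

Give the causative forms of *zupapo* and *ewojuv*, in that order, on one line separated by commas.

The alternation tracks the final sound of the stem — -e when the stem ends in a consonant (*ubihlov*, *sinsadus*, *ladar*); -el when the stem ends in a vowel (*nujreno*, *zepte*).
*zupapo*: final sound = /o/, a vowel → -el → *zupapoel*.
The final sound of *ewojuv* is /v/, which is a consonant, so the suffix is -e, giving *ewojuve*.

zupapoel, ewojuve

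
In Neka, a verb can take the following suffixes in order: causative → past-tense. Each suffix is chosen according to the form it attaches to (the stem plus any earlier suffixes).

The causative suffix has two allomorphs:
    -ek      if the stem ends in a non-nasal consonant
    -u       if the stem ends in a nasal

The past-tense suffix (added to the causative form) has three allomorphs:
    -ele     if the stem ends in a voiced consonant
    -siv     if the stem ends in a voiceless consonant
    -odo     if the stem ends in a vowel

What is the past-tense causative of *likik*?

The final consonant of *likik* is /k/, which is non-nasal, so the causative suffix is -ek, giving *likikek*.
Since the final sound of the causative form *likikek* is /k/ (a voiceless consonant), it takes -siv, giving *likikeksiv*.

likikeksiv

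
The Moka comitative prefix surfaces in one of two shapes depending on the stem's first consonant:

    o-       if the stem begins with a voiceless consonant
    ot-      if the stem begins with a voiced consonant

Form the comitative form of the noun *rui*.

The first consonant of *rui* is /r/, which is voiced, so the prefix is ot-, giving *otrui*.

otrui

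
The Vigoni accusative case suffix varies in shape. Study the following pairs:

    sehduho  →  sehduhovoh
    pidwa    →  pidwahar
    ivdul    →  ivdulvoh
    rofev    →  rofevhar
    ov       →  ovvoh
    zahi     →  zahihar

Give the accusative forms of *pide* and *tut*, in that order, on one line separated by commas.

The alternation tracks the last vowel of the stem — -voh when the last vowel of the stem is a rounded vowel (*sehduho*, *ivdul*, *ov*); -har when the last vowel of the stem is an unrounded vowel (*pidwa*, *rofev*, *zahi*).
*pide*: last vowel = /e/, an unrounded vowel → -har → *pidehar*.
Since the last vowel of *tut* is /u/ (a rounded vowel), it takes -voh, giving *tutvoh*.

pidehar, tutvoh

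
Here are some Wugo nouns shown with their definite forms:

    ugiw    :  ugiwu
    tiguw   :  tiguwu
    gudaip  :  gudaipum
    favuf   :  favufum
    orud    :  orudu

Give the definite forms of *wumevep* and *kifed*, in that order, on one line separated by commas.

wumevepum, kifedu

The alternation tracks the final consonant of the stem — -um when the stem ends in a voiceless consonant (*gudaip*, *favuf*); -u when the stem ends in a voiced consonant (*ugiw*, *tiguw*, *orud*).
The final consonant of *wumevep* is /p/, which is voiceless, so the suffix is -um, giving *wumevepum*.
*kifed*: final consonant = /d/, voiced → -u → *kifedu*.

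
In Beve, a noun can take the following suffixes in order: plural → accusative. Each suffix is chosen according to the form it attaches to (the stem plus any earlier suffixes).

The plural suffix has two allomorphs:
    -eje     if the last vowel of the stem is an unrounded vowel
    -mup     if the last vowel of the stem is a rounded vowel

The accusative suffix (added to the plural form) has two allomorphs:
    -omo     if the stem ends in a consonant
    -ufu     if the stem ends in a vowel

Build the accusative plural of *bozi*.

boziejeufu

*bozi*: last vowel = /i/, an unrounded vowel → -eje → *bozieje*.
The plural form *bozieje*: final sound = /e/, a vowel → -ufu → *boziejeufu*.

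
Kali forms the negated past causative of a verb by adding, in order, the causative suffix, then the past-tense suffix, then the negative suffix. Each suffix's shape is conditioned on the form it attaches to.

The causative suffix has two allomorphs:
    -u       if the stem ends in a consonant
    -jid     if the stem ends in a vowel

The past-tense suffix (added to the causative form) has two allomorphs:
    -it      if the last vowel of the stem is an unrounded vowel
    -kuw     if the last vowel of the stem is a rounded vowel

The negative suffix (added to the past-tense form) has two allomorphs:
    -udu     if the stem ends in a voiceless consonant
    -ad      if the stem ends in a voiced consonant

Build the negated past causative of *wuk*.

wukukuwad

Since the final sound of *wuk* is /k/ (a consonant), it takes -u, giving *wuku*.
The last vowel of the causative form *wuku* is /u/, which is a rounded vowel, so the past-tense suffix is -kuw, giving *wukukuw*.
The past-tense form *wukukuw*: final consonant = /w/, voiced → -ad → *wukukuwad*.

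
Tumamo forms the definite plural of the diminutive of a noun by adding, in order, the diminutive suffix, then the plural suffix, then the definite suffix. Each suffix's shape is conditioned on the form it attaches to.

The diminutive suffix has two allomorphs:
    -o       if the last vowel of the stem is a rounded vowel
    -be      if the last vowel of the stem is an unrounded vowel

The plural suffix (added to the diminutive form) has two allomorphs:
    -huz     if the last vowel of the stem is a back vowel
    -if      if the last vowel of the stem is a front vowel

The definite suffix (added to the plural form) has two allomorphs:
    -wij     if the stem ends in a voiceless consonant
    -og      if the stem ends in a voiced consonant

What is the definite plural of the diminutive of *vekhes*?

*vekhes*: last vowel = /e/, an unrounded vowel → -be → *vekhesbe*.
The last vowel of the diminutive form *vekhesbe* is /e/, which is a front vowel, so the plural suffix is -if, giving *vekhesbeif*.
The plural form *vekhesbeif* — final consonant /f/ (voiceless) → -wij → *vekhesbeifwij*.

vekhesbeifwij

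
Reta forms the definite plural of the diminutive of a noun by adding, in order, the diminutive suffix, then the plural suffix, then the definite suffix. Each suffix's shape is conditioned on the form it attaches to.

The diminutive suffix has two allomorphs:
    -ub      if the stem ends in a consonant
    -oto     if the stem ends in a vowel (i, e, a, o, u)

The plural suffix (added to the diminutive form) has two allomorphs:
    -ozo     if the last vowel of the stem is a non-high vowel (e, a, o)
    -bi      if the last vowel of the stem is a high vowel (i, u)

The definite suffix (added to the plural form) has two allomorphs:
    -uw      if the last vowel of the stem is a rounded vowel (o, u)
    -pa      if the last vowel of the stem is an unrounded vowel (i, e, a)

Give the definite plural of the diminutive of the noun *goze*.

Since the final sound of *goze* is /e/ (a vowel), it takes -oto, giving *gozeoto*.
The last vowel of the diminutive form *gozeoto* is /o/, which is a non-high vowel, so the plural suffix is -ozo, giving *gozeotoozo*.
The plural form *gozeotoozo*: last vowel = /o/, a rounded vowel → -uw → *gozeotoozouw*.

gozeotoozouw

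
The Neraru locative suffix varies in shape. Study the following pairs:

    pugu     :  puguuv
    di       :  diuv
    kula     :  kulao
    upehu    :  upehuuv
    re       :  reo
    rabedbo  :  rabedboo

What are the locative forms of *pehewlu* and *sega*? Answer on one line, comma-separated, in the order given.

pehewluuv, segao

The suffix is conditioned by the last vowel: -uv when the last vowel of the stem is a high vowel (*pugu*, *di*, *upehu*); -o when the last vowel of the stem is a non-high vowel (*kula*, *re*, *rabedbo*).
The last vowel of *pehewlu* is /u/, which is a high vowel, so the suffix is -uv, giving *pehewluuv*.
Since the last vowel of *sega* is /a/ (a non-high vowel), it takes -o, giving *segao*.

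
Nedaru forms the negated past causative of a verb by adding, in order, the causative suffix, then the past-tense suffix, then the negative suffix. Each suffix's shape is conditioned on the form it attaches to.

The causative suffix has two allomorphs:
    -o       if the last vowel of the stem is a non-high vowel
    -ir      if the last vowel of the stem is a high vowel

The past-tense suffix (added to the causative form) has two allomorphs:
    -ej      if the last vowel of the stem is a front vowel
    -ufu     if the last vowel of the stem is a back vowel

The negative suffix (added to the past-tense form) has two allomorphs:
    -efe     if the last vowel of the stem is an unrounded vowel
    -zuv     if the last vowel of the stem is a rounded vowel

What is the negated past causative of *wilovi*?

wiloviirejefe

*wilovi* — last vowel /i/ (a high vowel) → -ir → *wiloviir*.
The last vowel of the causative form *wiloviir* is /i/, which is a front vowel, so the past-tense suffix is -ej, giving *wiloviirej*.
Since the last vowel of the past-tense form *wiloviirej* is /e/ (an unrounded vowel), it takes -efe, giving *wiloviirejefe*.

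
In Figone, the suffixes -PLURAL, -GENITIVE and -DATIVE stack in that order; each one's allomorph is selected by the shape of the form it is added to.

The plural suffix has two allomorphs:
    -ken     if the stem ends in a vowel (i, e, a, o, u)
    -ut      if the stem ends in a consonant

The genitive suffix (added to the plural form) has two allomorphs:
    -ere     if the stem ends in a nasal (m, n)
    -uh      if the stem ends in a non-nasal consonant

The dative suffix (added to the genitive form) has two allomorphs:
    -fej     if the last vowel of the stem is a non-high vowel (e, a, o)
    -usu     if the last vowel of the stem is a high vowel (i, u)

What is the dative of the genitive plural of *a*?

*a* — final sound /a/ (a vowel) → -ken → *aken*.
The final consonant of the plural form *aken* is /n/, which is a nasal, so the genitive suffix is -ere, giving *akenere*.
The genitive form *akenere* — last vowel /e/ (a non-high vowel) → -fej → *akenerefej*.

akenerefej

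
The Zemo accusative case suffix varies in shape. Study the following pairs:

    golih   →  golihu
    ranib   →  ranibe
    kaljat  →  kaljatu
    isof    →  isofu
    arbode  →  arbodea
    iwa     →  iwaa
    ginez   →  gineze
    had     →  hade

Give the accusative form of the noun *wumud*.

The alternation tracks the final sound of the stem — -u when the stem ends in a voiceless consonant (*golih*, *kaljat*, *isof*); -e when the stem ends in a voiced consonant (*ranib*, *ginez*, *had*); -a when the stem ends in a vowel (*arbode*, *iwa*).
The final sound of *wumud* is /d/, which is a voiced consonant, so the suffix is -e, giving *wumude*.

wumude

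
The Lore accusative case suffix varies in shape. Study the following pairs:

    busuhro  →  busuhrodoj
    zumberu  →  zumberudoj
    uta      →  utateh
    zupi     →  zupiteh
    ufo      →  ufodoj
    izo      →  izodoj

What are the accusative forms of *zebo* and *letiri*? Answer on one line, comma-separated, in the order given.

zebodoj, letiriteh

Looking at the last vowel of each stem: -doj when the last vowel of the stem is a rounded vowel (*busuhro*, *zumberu*, *ufo*, *izo*); -teh when the last vowel of the stem is an unrounded vowel (*uta*, *zupi*).
*zebo*: last vowel = /o/, a rounded vowel → -doj → *zebodoj*.
The last vowel of *letiri* is /i/, which is an unrounded vowel, so the suffix is -teh, giving *letiriteh*.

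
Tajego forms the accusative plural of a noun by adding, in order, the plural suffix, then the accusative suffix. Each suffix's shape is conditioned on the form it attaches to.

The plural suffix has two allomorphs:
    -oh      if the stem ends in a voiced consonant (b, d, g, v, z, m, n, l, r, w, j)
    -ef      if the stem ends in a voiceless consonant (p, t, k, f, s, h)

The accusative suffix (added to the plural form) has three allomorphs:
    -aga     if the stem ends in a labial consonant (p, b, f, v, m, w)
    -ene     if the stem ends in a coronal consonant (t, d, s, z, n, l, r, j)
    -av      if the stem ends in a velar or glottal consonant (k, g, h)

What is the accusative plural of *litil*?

litilohav

*litil*: final consonant = /l/, voiced → -oh → *litiloh*.
The plural form *litiloh*: final consonant = /h/, velar/glottal → -av → *litilohav*.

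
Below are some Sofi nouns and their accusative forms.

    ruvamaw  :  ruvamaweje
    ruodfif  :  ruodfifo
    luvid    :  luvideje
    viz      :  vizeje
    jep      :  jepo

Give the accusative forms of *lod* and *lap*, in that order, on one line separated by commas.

The suffix is conditioned by the final consonant: -o when the stem ends in a voiceless consonant (*ruodfif*, *jep*); -eje when the stem ends in a voiced consonant (*ruvamaw*, *luvid*, *viz*).
Since the final consonant of *lod* is /d/ (voiced), it takes -eje, giving *lodeje*.
Since the final consonant of *lap* is /p/ (voiceless), it takes -o, giving *lapo*.

lodeje, lapo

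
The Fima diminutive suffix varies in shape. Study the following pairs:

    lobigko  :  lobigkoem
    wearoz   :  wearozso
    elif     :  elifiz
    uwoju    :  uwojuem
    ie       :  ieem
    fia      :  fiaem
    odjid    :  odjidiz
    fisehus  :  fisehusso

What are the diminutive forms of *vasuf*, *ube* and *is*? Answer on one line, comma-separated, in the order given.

vasufiz, ubeem, isso

The alternation tracks the final sound of the stem — -so when the stem ends in a sibilant (*wearoz*, *fisehus*); -iz when the stem ends in a non-sibilant consonant (*elif*, *odjid*); -em when the stem ends in a vowel (*lobigko*, *uwoju*, *ie*, *fia*).
The final sound of *vasuf* is /f/, which is a non-sibilant consonant, so the suffix is -iz, giving *vasufiz*.
*ube*: final sound = /e/, a vowel → -em → *ubeem*.
Since the final sound of *is* is /s/ (a sibilant), it takes -so, giving *isso*.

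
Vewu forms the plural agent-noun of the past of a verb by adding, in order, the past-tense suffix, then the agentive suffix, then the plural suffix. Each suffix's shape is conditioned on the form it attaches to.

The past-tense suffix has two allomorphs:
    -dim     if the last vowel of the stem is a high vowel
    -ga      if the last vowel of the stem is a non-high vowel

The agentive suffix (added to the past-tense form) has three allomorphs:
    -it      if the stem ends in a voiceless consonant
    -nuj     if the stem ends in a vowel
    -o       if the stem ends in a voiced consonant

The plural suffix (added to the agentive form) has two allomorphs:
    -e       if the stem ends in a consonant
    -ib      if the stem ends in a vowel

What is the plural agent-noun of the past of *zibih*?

zibihdimoib

*zibih*: last vowel = /i/, a high vowel → -dim → *zibihdim*.
The final sound of the past-tense form *zibihdim* is /m/, which is a voiced consonant, so the agentive suffix is -o, giving *zibihdimo*.
Since the final sound of the agentive form *zibihdimo* is /o/ (a vowel), it takes -ib, giving *zibihdimoib*.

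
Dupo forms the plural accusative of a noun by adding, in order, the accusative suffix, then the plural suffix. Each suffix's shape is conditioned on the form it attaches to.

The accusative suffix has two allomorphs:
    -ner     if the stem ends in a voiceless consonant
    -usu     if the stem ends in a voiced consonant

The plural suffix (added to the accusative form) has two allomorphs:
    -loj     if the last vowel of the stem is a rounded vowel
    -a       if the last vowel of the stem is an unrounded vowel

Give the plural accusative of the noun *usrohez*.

The final consonant of *usrohez* is /z/, which is voiced, so the accusative suffix is -usu, giving *usrohezusu*.
The accusative form *usrohezusu* — last vowel /u/ (a rounded vowel) → -loj → *usrohezusuloj*.

usrohezusuloj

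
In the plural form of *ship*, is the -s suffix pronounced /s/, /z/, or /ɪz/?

/s/

The stem *ship* ends in a voiceless non-sibilant consonant.
The plural suffix surfaces as /ɪz/ after sibilants, /s/ after other voiceless consonants, and /z/ after other voiced sounds.
So the plural -s on *ship* is pronounced /s/.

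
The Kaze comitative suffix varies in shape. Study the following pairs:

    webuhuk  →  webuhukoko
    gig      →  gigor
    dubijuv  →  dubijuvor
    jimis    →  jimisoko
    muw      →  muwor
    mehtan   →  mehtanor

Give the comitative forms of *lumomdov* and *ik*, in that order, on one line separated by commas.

lumomdovor, ikoko

The suffix is conditioned by the final consonant: -oko when the stem ends in a voiceless consonant (*webuhuk*, *jimis*); -or when the stem ends in a voiced consonant (*gig*, *dubijuv*, *muw*, *mehtan*).
*lumomdov* — final consonant /v/ (voiced) → -or → *lumomdovor*.
The final consonant of *ik* is /k/, which is voiceless, so the suffix is -oko, giving *ikoko*.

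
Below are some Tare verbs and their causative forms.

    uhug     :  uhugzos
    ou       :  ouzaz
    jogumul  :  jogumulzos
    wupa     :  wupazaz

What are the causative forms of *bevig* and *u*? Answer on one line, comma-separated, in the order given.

The suffix is conditioned by the final sound: -zos when the stem ends in a consonant (*uhug*, *jogumul*); -zaz when the stem ends in a vowel (*ou*, *wupa*).
The final sound of *bevig* is /g/, which is a consonant, so the suffix is -zos, giving *bevigzos*.
Since the final sound of *u* is /u/ (a vowel), it takes -zaz, giving *uzaz*.

bevigzos, uzaz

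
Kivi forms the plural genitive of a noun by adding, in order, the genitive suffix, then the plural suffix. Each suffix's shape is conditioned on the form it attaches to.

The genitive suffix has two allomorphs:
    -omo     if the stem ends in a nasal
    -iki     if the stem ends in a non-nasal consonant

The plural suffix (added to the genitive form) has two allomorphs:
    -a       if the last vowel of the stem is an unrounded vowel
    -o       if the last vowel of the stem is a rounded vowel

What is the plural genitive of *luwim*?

*luwim* — final consonant /m/ (a nasal) → -omo → *luwimomo*.
The last vowel of the genitive form *luwimomo* is /o/, which is a rounded vowel, so the plural suffix is -o, giving *luwimomoo*.

luwimomoo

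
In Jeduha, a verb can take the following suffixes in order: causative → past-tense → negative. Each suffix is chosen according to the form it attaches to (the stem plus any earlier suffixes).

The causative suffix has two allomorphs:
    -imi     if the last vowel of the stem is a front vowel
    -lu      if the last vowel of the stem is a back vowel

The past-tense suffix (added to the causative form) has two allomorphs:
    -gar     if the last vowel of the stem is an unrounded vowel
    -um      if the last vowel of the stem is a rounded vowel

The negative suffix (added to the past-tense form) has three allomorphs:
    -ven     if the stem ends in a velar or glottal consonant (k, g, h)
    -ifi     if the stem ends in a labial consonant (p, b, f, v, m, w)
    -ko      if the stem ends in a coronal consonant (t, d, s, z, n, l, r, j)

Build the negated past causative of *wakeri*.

The last vowel of *wakeri* is /i/, which is a front vowel, so the causative suffix is -imi, giving *wakeriimi*.
Since the last vowel of the causative form *wakeriimi* is /i/ (an unrounded vowel), it takes -gar, giving *wakeriimigar*.
The past-tense form *wakeriimigar*: final consonant = /r/, coronal → -ko → *wakeriimigarko*.

wakeriimigarko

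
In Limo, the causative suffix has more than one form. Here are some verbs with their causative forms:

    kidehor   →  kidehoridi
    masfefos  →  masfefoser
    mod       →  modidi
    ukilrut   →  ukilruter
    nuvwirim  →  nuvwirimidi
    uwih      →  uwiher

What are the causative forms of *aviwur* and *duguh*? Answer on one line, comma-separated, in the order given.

Looking at the final consonant of each stem: -er when the stem ends in a voiceless consonant (*masfefos*, *ukilrut*, *uwih*); -idi when the stem ends in a voiced consonant (*kidehor*, *mod*, *nuvwirim*).
Since the final consonant of *aviwur* is /r/ (voiced), it takes -idi, giving *aviwuridi*.
*duguh* — final consonant /h/ (voiceless) → -er → *duguher*.

aviwuridi, duguher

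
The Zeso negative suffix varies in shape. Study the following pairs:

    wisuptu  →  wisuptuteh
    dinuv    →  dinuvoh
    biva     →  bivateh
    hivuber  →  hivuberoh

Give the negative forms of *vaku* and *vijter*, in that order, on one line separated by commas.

vakuteh, vijteroh

The alternation tracks the final sound of the stem — -oh when the stem ends in a consonant (*dinuv*, *hivuber*); -teh when the stem ends in a vowel (*wisuptu*, *biva*).
Since the final sound of *vaku* is /u/ (a vowel), it takes -teh, giving *vakuteh*.
*vijter*: final sound = /r/, a consonant → -oh → *vijteroh*.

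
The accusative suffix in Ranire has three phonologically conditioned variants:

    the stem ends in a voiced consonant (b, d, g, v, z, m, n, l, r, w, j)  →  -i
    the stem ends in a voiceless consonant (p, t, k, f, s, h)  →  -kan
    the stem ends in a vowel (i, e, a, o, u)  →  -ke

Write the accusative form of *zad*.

*zad* — final sound /d/ (a voiced consonant) → -i → *zadi*.

zadi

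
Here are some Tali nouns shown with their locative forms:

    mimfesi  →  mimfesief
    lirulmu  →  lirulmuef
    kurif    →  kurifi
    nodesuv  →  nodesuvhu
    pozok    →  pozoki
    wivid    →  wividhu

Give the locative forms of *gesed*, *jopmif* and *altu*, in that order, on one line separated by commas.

Looking at the final sound of each stem: -i when the stem ends in a voiceless consonant (*kurif*, *pozok*); -hu when the stem ends in a voiced consonant (*nodesuv*, *wivid*); -ef when the stem ends in a vowel (*mimfesi*, *lirulmu*).
The final sound of *gesed* is /d/, which is a voiced consonant, so the suffix is -hu, giving *gesedhu*.
*jopmif* — final sound /f/ (a voiceless consonant) → -i → *jopmifi*.
*altu* — final sound /u/ (a vowel) → -ef → *altuef*.

gesedhu, jopmifi, altuef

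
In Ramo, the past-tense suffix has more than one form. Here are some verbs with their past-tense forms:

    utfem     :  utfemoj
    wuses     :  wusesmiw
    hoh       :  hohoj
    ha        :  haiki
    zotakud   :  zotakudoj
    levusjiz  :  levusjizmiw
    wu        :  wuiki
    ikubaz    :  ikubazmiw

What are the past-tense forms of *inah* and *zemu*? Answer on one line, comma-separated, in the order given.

inahoj, zemuiki

The alternation tracks the final sound of the stem — -miw when the stem ends in a sibilant (*wuses*, *levusjiz*, *ikubaz*); -oj when the stem ends in a non-sibilant consonant (*utfem*, *hoh*, *zotakud*); -iki when the stem ends in a vowel (*ha*, *wu*).
*inah* — final sound /h/ (a non-sibilant consonant) → -oj → *inahoj*.
*zemu* — final sound /u/ (a vowel) → -iki → *zemuiki*.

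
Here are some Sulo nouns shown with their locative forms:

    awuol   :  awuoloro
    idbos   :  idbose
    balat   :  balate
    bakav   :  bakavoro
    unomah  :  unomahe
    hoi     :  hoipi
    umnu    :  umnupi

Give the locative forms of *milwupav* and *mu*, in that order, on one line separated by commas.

milwupavoro, mupi

The alternation tracks the final sound of the stem — -e when the stem ends in a voiceless consonant (*idbos*, *balat*, *unomah*); -oro when the stem ends in a voiced consonant (*awuol*, *bakav*); -pi when the stem ends in a vowel (*hoi*, *umnu*).
The final sound of *milwupav* is /v/, which is a voiced consonant, so the suffix is -oro, giving *milwupavoro*.
The final sound of *mu* is /u/, which is a vowel, so the suffix is -pi, giving *mupi*.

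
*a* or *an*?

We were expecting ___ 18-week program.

an

The indefinite article is chosen by the initial *sound* of the following word, not its spelling.
The number *18* is spoken "eighteen", beginning with /ˌeɪˈtiːn/ — a vowel sound.
So the article is *an*: We were expecting an 18-week program.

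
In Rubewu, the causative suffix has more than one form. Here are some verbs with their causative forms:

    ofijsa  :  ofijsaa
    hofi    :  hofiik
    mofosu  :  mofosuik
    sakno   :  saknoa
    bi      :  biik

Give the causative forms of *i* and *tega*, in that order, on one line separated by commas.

iik, tegaa

Looking at the last vowel of each stem: -ik when the last vowel of the stem is a high vowel (*hofi*, *mofosu*, *bi*); -a when the last vowel of the stem is a non-high vowel (*ofijsa*, *sakno*).
Since the last vowel of *i* is /i/ (a high vowel), it takes -ik, giving *iik*.
The last vowel of *tega* is /a/, which is a non-high vowel, so the suffix is -a, giving *tegaa*.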